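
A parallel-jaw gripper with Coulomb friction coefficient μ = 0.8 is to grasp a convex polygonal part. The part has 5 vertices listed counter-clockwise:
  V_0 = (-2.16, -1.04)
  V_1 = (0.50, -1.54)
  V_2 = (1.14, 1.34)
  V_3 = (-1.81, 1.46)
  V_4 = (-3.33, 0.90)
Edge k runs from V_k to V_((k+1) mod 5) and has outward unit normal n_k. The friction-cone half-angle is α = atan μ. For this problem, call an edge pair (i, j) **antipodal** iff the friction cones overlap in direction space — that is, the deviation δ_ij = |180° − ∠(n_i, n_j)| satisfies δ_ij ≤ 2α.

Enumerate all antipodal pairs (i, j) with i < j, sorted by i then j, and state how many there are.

α = atan 0.8 = 38.66°;  2α = 77.32°
n_0 = (-0.1847, -0.9828)
n_1 = (+0.9762, -0.2169)
n_2 = (+0.0406, +0.9992)
n_3 = (-0.3457, +0.9383)
n_4 = (-0.8563, -0.5164)
  (0,1): δ = 91.88°  ·
  (0,2): δ = 8.32°  ✓
  (0,3): δ = 30.87°  ✓
  (0,4): δ = 131.74°  ·
  (1,2): δ = 79.80°  ·
  (1,3): δ = 57.25°  ✓
  (1,4): δ = 43.62°  ✓
  (2,3): δ = 157.45°  ·
  (2,4): δ = 56.58°  ✓
  (3,4): δ = 79.13°  ·
antipodal pairs: 5

count = 5; pairs: (0,2), (0,3), (1,3), (1,4), (2,4)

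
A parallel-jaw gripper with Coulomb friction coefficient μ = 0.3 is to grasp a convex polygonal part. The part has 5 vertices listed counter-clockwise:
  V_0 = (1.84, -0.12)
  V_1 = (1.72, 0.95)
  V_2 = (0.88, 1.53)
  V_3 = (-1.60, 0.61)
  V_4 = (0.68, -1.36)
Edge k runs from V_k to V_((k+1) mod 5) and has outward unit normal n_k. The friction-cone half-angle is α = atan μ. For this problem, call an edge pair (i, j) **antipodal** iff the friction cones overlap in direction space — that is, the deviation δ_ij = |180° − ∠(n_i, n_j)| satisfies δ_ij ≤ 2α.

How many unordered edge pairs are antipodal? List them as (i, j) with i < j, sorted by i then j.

count = 2; pairs: (1,3), (2,4)

α = atan 0.3 = 16.70°;  2α = 33.40°
n_0 = (+0.9938, +0.1115)
n_1 = (+0.5682, +0.8229)
n_2 = (-0.3478, +0.9376)
n_3 = (-0.6538, -0.7567)
n_4 = (+0.7303, -0.6832)
  (0,1): δ = 131.02°  ·
  (0,2): δ = 76.05°  ·
  (0,3): δ = 42.77°  ·
  (0,4): δ = 130.51°  ·
  (1,2): δ = 125.02°  ·
  (1,3): δ = 6.20°  ✓
  (1,4): δ = 81.53°  ·
  (2,3): δ = 61.18°  ·
  (2,4): δ = 26.56°  ✓
  (3,4): δ = 92.26°  ·
antipodal pairs: 2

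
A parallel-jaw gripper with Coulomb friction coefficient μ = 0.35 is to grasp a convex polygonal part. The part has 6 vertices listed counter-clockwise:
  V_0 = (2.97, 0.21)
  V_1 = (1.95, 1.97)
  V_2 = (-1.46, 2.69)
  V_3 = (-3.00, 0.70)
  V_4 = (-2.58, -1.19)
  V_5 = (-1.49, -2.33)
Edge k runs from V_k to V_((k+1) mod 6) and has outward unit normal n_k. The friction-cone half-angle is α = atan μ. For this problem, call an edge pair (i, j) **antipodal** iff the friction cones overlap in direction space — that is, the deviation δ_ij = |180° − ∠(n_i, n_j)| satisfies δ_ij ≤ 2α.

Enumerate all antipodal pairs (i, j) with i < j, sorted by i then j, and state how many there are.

count = 4; pairs: (0,3), (0,4), (1,4), (2,5)

α = atan 0.35 = 19.29°;  2α = 38.58°
n_0 = (+0.8652, +0.5014)
n_1 = (+0.2066, +0.9784)
n_2 = (-0.7908, +0.6120)
n_3 = (-0.9762, -0.2169)
n_4 = (-0.7228, -0.6911)
n_5 = (+0.4949, -0.8690)
  (0,1): δ = 132.02°  ·
  (0,2): δ = 67.83°  ·
  (0,3): δ = 17.57°  ✓
  (0,4): δ = 13.62°  ✓
  (0,5): δ = 89.57°  ·
  (1,2): δ = 115.81°  ·
  (1,3): δ = 65.55°  ·
  (1,4): δ = 34.36°  ✓
  (1,5): δ = 41.58°  ·
  (2,3): δ = 129.74°  ·
  (2,4): δ = 98.55°  ·
  (2,5): δ = 22.60°  ✓
  (3,4): δ = 148.81°  ·
  (3,5): δ = 72.87°  ·
  (4,5): δ = 104.05°  ·
antipodal pairs: 4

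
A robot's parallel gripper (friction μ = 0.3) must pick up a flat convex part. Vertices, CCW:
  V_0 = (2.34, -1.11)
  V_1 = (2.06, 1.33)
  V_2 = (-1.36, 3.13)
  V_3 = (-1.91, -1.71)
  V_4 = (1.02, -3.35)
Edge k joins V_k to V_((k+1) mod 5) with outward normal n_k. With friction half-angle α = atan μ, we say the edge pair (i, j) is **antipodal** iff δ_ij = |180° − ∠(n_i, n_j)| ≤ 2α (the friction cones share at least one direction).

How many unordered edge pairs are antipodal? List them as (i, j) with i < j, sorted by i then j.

α = atan 0.3 = 16.70°;  2α = 33.40°
n_0 = (+0.9935, +0.1140)
n_1 = (+0.4657, +0.8849)
n_2 = (-0.9936, +0.1129)
n_3 = (-0.4884, -0.8726)
n_4 = (+0.8615, -0.5077)
  (0,1): δ = 124.30°  ·
  (0,2): δ = 13.03°  ✓
  (0,3): δ = 54.22°  ·
  (0,4): δ = 142.94°  ·
  (1,2): δ = 68.72°  ·
  (1,3): δ = 1.48°  ✓
  (1,4): δ = 87.25°  ·
  (2,3): δ = 112.75°  ·
  (2,4): δ = 24.03°  ✓
  (3,4): δ = 91.27°  ·
antipodal pairs: 3

count = 3; pairs: (0,2), (1,3), (2,4)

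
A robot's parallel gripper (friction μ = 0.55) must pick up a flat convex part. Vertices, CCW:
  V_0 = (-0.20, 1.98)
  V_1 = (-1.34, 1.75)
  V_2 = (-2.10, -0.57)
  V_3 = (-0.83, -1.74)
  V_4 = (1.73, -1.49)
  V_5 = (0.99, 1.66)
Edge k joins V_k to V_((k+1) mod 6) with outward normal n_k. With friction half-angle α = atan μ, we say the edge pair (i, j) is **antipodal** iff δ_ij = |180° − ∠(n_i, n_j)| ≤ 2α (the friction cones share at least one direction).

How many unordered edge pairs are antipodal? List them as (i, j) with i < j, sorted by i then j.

α = atan 0.55 = 28.81°;  2α = 57.62°
n_0 = (-0.1978, +0.9802)
n_1 = (-0.9503, +0.3113)
n_2 = (-0.6776, -0.7355)
n_3 = (+0.0972, -0.9953)
n_4 = (+0.9735, +0.2287)
n_5 = (+0.2597, +0.9657)
  (0,1): δ = 119.54°  ·
  (0,2): δ = 54.06°  ✓
  (0,3): δ = 5.83°  ✓
  (0,4): δ = 91.81°  ·
  (0,5): δ = 153.54°  ·
  (1,2): δ = 114.52°  ·
  (1,3): δ = 66.28°  ·
  (1,4): δ = 31.36°  ✓
  (1,5): δ = 93.09°  ·
  (2,3): δ = 131.77°  ·
  (2,4): δ = 34.13°  ✓
  (2,5): δ = 27.60°  ✓
  (3,4): δ = 82.36°  ·
  (3,5): δ = 20.63°  ✓
  (4,5): δ = 118.27°  ·
antipodal pairs: 6

count = 6; pairs: (0,2), (0,3), (1,4), (2,4), (2,5), (3,5)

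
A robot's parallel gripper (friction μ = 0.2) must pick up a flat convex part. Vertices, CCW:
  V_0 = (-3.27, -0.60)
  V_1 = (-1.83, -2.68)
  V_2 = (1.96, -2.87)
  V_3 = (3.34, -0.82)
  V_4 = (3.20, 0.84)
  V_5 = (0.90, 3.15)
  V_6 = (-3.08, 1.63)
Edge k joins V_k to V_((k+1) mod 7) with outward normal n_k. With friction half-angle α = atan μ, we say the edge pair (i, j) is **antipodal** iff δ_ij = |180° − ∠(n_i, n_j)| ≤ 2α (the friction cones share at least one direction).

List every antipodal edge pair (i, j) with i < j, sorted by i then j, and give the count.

α = atan 0.2 = 11.31°;  2α = 22.62°
n_0 = (-0.8222, -0.5692)
n_1 = (-0.0501, -0.9987)
n_2 = (+0.8296, -0.5584)
n_3 = (+0.9965, +0.0840)
n_4 = (+0.7086, +0.7056)
n_5 = (-0.3568, +0.9342)
n_6 = (-0.9964, +0.0849)
  (0,1): δ = 127.57°  ·
  (0,2): δ = 68.64°  ·
  (0,3): δ = 29.87°  ·
  (0,4): δ = 10.18°  ✓
  (0,5): δ = 76.21°  ·
  (0,6): δ = 140.43°  ·
  (1,2): δ = 121.08°  ·
  (1,3): δ = 82.31°  ·
  (1,4): δ = 42.25°  ·
  (1,5): δ = 23.77°  ·
  (1,6): δ = 88.00°  ·
  (2,3): δ = 141.23°  ·
  (2,4): δ = 101.18°  ·
  (2,5): δ = 35.15°  ·
  (2,6): δ = 29.08°  ·
  (3,4): δ = 139.95°  ·
  (3,5): δ = 73.92°  ·
  (3,6): δ = 9.69°  ✓
  (4,5): δ = 113.97°  ·
  (4,6): δ = 49.75°  ·
  (5,6): δ = 115.77°  ·
antipodal pairs: 2

count = 2; pairs: (0,4), (3,6)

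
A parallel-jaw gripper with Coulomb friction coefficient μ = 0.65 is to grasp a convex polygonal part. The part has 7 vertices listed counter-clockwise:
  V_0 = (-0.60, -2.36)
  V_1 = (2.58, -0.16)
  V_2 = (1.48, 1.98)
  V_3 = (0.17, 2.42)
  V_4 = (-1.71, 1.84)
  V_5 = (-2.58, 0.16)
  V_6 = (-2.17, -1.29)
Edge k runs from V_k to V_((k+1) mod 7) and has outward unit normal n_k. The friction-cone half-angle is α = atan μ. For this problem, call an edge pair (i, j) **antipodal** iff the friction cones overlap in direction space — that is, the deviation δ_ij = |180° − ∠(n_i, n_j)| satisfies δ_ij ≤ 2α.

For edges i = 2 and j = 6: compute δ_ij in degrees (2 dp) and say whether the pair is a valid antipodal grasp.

α = atan 0.65 = 33.02°;  2α = 66.05°
edge 2: e_2 = (-1.31, +0.44);  n_2 = (+0.3184, +0.9480)
edge 6: e_6 = (+1.57, -1.07);  n_6 = (-0.5632, -0.8263)
∠(n_2, n_6) = 164.29°
δ = |180° − 164.29°| = 15.71°
15.71° ≤ 2α = 66.05°  →  valid

δ = 15.71°, valid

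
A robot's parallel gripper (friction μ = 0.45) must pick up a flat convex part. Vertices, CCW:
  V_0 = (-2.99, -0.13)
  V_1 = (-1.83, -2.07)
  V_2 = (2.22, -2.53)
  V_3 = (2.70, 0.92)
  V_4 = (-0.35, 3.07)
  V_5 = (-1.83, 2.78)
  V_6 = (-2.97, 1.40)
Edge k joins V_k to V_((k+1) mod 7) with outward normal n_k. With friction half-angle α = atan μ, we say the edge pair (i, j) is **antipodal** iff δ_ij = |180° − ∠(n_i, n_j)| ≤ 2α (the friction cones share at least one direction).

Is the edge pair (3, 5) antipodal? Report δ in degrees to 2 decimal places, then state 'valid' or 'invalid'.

δ = 94.38°, invalid

α = atan 0.45 = 24.23°;  2α = 48.46°
edge 3: e_3 = (-3.05, +2.15);  n_3 = (+0.5762, +0.8173)
edge 5: e_5 = (-1.14, -1.38);  n_5 = (-0.7710, +0.6369)
∠(n_3, n_5) = 85.62°
δ = |180° − 85.62°| = 94.38°
94.38° > 2α = 48.46°  →  invalid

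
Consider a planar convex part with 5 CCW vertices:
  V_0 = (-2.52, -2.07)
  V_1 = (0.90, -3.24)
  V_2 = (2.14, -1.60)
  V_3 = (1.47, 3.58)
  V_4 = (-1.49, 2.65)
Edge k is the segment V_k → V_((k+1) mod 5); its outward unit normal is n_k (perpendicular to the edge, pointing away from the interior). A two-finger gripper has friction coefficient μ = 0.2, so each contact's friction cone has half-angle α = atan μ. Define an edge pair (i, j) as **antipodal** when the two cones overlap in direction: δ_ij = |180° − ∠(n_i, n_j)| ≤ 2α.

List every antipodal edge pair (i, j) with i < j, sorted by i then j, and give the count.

α = atan 0.2 = 11.31°;  2α = 22.62°
n_0 = (-0.3237, -0.9462)
n_1 = (+0.7977, -0.6031)
n_2 = (+0.9917, +0.1283)
n_3 = (-0.2997, +0.9540)
n_4 = (-0.9770, +0.2132)
  (0,1): δ = 108.21°  ·
  (0,2): δ = 63.74°  ·
  (0,3): δ = 36.33°  ·
  (0,4): δ = 96.58°  ·
  (1,2): δ = 135.54°  ·
  (1,3): δ = 35.47°  ·
  (1,4): δ = 24.78°  ·
  (2,3): δ = 79.93°  ·
  (2,4): δ = 19.68°  ✓
  (3,4): δ = 119.75°  ·
antipodal pairs: 1

count = 1; pairs: (2,4)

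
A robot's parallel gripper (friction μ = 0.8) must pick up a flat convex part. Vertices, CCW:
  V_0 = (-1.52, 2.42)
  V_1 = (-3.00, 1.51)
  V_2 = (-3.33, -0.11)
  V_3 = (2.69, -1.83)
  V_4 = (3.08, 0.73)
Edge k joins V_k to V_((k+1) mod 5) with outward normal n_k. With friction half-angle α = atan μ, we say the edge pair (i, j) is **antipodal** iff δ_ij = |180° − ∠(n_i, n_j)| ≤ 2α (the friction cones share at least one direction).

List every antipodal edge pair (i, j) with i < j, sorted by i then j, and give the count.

count = 4; pairs: (0,2), (0,3), (1,3), (2,4)

α = atan 0.8 = 38.66°;  2α = 77.32°
n_0 = (-0.5238, +0.8519)
n_1 = (-0.9799, +0.1996)
n_2 = (-0.2747, -0.9615)
n_3 = (+0.9886, -0.1506)
n_4 = (+0.3449, +0.9387)
  (0,1): δ = 133.10°  ·
  (0,2): δ = 47.53°  ✓
  (0,3): δ = 49.75°  ✓
  (0,4): δ = 128.24°  ·
  (1,2): δ = 94.43°  ·
  (1,3): δ = 2.85°  ✓
  (1,4): δ = 81.34°  ·
  (2,3): δ = 82.72°  ·
  (2,4): δ = 4.23°  ✓
  (3,4): δ = 101.51°  ·
antipodal pairs: 4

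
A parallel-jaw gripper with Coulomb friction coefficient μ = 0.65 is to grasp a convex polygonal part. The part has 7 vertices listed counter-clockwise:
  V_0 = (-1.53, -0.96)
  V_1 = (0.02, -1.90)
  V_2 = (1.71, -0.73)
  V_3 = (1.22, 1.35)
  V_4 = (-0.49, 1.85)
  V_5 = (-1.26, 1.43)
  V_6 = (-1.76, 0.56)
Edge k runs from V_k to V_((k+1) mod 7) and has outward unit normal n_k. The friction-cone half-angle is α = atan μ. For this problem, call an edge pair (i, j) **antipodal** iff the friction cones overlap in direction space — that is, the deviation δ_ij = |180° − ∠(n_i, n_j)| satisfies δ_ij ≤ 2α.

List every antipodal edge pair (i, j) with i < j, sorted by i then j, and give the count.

count = 10; pairs: (0,2), (0,3), (0,4), (1,3), (1,4), (1,5), (1,6), (2,5), (2,6), (3,6)

α = atan 0.65 = 33.02°;  2α = 66.05°
n_0 = (-0.5185, -0.8550)
n_1 = (+0.5692, -0.8222)
n_2 = (+0.9734, +0.2293)
n_3 = (+0.2806, +0.9598)
n_4 = (-0.4789, +0.8779)
n_5 = (-0.8670, +0.4983)
n_6 = (-0.9887, -0.1496)
  (0,1): δ = 114.07°  ·
  (0,2): δ = 45.51°  ✓
  (0,3): δ = 14.94°  ✓
  (0,4): δ = 59.85°  ✓
  (0,5): δ = 91.35°  ·
  (0,6): δ = 129.84°  ·
  (1,2): δ = 111.44°  ·
  (1,3): δ = 50.99°  ✓
  (1,4): δ = 6.08°  ✓
  (1,5): δ = 25.42°  ✓
  (1,6): δ = 63.91°  ✓
  (2,3): δ = 119.55°  ·
  (2,4): δ = 74.65°  ·
  (2,5): δ = 43.14°  ✓
  (2,6): δ = 4.65°  ✓
  (3,4): δ = 135.09°  ·
  (3,5): δ = 103.59°  ·
  (3,6): δ = 65.10°  ✓
  (4,5): δ = 148.50°  ·
  (4,6): δ = 110.01°  ·
  (5,6): δ = 141.51°  ·
antipodal pairs: 10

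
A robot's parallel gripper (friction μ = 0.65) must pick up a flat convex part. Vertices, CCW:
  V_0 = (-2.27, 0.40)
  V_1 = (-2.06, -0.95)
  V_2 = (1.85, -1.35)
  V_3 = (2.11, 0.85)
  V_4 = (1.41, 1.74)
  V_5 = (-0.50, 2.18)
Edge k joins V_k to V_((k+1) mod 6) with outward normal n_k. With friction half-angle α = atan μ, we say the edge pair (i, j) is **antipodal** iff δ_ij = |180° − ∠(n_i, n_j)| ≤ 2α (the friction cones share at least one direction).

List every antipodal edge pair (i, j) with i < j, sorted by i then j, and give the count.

count = 6; pairs: (0,2), (0,3), (1,3), (1,4), (1,5), (2,5)

α = atan 0.65 = 33.02°;  2α = 66.05°
n_0 = (-0.9881, -0.1537)
n_1 = (-0.1018, -0.9948)
n_2 = (+0.9931, -0.1174)
n_3 = (+0.7860, +0.6182)
n_4 = (+0.2245, +0.9745)
n_5 = (-0.7091, +0.7051)
  (0,1): δ = 104.68°  ·
  (0,2): δ = 15.58°  ✓
  (0,3): δ = 29.34°  ✓
  (0,4): δ = 68.19°  ·
  (0,5): δ = 126.32°  ·
  (1,2): δ = 90.90°  ·
  (1,3): δ = 45.97°  ✓
  (1,4): δ = 7.13°  ✓
  (1,5): δ = 51.00°  ✓
  (2,3): δ = 135.07°  ·
  (2,4): δ = 96.23°  ·
  (2,5): δ = 38.10°  ✓
  (3,4): δ = 141.16°  ·
  (3,5): δ = 83.02°  ·
  (4,5): δ = 121.87°  ·
antipodal pairs: 6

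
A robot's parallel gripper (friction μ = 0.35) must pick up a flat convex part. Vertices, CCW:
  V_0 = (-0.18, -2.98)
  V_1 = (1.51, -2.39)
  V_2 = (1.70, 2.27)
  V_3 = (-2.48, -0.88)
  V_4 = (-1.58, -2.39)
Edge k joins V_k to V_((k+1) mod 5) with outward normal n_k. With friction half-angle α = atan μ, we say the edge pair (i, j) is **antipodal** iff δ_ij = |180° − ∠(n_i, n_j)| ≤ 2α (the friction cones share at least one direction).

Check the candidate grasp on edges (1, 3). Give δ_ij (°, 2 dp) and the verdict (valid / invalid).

δ = 33.13°, valid

α = atan 0.35 = 19.29°;  2α = 38.58°
edge 1: e_1 = (+0.19, +4.66);  n_1 = (+0.9992, -0.0407)
edge 3: e_3 = (+0.90, -1.51);  n_3 = (-0.8590, -0.5120)
∠(n_1, n_3) = 146.87°
δ = |180° − 146.87°| = 33.13°
33.13° ≤ 2α = 38.58°  →  valid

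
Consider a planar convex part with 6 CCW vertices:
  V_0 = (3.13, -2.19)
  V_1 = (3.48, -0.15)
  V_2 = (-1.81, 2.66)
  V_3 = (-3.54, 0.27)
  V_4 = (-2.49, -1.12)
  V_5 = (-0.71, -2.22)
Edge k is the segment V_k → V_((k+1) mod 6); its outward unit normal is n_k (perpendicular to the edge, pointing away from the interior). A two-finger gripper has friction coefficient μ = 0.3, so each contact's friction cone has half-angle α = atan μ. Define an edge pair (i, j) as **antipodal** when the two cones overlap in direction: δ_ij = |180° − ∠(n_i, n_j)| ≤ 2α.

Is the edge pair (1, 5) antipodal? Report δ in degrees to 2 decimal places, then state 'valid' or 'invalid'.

δ = 28.42°, valid

α = atan 0.3 = 16.70°;  2α = 33.40°
edge 1: e_1 = (-5.29, +2.81);  n_1 = (+0.4691, +0.8831)
edge 5: e_5 = (+3.84, +0.03);  n_5 = (+0.0078, -1.0000)
∠(n_1, n_5) = 151.58°
δ = |180° − 151.58°| = 28.42°
28.42° ≤ 2α = 33.40°  →  valid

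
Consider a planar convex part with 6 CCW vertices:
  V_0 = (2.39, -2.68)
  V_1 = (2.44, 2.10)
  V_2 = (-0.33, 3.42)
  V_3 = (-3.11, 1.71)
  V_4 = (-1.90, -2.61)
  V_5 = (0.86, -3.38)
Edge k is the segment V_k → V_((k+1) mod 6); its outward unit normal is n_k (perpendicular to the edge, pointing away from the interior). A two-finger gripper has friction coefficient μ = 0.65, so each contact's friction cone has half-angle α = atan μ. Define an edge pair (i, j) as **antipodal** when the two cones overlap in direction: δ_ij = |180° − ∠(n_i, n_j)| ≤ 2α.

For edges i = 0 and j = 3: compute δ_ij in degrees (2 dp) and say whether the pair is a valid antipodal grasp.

α = atan 0.65 = 33.02°;  2α = 66.05°
edge 0: e_0 = (+0.05, +4.78);  n_0 = (+0.9999, -0.0105)
edge 3: e_3 = (+1.21, -4.32);  n_3 = (-0.9629, -0.2697)
∠(n_0, n_3) = 163.75°
δ = |180° − 163.75°| = 16.25°
16.25° ≤ 2α = 66.05°  →  valid

δ = 16.25°, valid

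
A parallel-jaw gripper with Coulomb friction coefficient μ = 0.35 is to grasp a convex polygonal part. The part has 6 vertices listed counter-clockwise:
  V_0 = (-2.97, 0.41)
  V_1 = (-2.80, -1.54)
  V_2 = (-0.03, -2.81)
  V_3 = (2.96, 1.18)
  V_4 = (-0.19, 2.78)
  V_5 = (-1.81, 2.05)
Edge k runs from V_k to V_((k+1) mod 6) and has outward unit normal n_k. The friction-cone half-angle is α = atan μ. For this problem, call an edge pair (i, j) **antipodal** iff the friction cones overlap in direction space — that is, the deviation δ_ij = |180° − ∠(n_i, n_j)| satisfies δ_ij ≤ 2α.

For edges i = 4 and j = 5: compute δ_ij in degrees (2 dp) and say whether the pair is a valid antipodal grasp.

δ = 149.53°, invalid

α = atan 0.35 = 19.29°;  2α = 38.58°
edge 4: e_4 = (-1.62, -0.73);  n_4 = (-0.4108, +0.9117)
edge 5: e_5 = (-1.16, -1.64);  n_5 = (-0.8164, +0.5775)
∠(n_4, n_5) = 30.47°
δ = |180° − 30.47°| = 149.53°
149.53° > 2α = 38.58°  →  invalid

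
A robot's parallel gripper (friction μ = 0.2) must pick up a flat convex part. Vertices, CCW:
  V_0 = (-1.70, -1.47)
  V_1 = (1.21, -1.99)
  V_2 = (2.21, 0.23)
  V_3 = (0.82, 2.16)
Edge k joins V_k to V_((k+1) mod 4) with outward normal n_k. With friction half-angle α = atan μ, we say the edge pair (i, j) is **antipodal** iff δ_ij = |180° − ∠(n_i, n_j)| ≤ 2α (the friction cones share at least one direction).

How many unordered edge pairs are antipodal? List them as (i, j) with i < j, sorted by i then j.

α = atan 0.2 = 11.31°;  2α = 22.62°
n_0 = (-0.1759, -0.9844)
n_1 = (+0.9118, -0.4107)
n_2 = (+0.8115, +0.5844)
n_3 = (-0.8215, +0.5703)
  (0,1): δ = 104.12°  ·
  (0,2): δ = 44.11°  ·
  (0,3): δ = 65.36°  ·
  (1,2): δ = 119.99°  ·
  (1,3): δ = 10.52°  ✓
  (2,3): δ = 70.53°  ·
antipodal pairs: 1

count = 1; pairs: (1,3)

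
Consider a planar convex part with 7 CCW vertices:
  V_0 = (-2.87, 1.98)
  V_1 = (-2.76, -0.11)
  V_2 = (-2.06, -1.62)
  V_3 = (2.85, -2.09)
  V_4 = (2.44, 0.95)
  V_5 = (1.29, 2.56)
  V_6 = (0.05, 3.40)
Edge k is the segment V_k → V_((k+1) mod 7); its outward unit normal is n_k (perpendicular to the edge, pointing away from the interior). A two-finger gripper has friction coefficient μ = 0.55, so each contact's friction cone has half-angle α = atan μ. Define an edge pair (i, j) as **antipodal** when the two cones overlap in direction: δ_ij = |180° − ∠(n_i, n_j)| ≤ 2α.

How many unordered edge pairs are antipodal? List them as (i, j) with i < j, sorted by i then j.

count = 9; pairs: (0,3), (0,4), (0,5), (1,3), (1,4), (1,5), (2,4), (2,5), (2,6)

α = atan 0.55 = 28.81°;  2α = 57.62°
n_0 = (-0.9986, -0.0526)
n_1 = (-0.9073, -0.4206)
n_2 = (-0.0953, -0.9954)
n_3 = (+0.9910, +0.1337)
n_4 = (+0.8137, +0.5812)
n_5 = (+0.5608, +0.8279)
n_6 = (-0.4373, +0.8993)
  (0,1): δ = 158.14°  ·
  (0,2): δ = 98.48°  ·
  (0,3): δ = 4.67°  ✓
  (0,4): δ = 32.52°  ✓
  (0,5): δ = 52.87°  ✓
  (0,6): δ = 112.92°  ·
  (1,2): δ = 120.34°  ·
  (1,3): δ = 17.19°  ✓
  (1,4): δ = 10.67°  ✓
  (1,5): δ = 31.01°  ✓
  (1,6): δ = 91.06°  ·
  (2,3): δ = 76.85°  ·
  (2,4): δ = 48.99°  ✓
  (2,5): δ = 28.65°  ✓
  (2,6): δ = 31.40°  ✓
  (3,4): δ = 152.14°  ·
  (3,5): δ = 131.80°  ·
  (3,6): δ = 71.75°  ·
  (4,5): δ = 159.65°  ·
  (4,6): δ = 99.60°  ·
  (5,6): δ = 119.95°  ·
antipodal pairs: 9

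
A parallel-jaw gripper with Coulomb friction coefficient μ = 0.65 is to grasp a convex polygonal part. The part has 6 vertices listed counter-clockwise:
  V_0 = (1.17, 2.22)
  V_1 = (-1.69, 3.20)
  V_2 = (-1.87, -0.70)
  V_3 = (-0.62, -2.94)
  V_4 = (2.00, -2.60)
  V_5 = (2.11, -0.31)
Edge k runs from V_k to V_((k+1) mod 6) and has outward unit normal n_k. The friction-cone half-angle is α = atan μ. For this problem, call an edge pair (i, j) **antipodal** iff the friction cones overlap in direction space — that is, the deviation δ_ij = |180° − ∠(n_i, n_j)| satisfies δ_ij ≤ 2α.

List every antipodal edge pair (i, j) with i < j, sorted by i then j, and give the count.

count = 6; pairs: (0,2), (0,3), (1,4), (1,5), (2,4), (2,5)

α = atan 0.65 = 33.02°;  2α = 66.05°
n_0 = (+0.3242, +0.9460)
n_1 = (-0.9989, +0.0461)
n_2 = (-0.8732, -0.4873)
n_3 = (+0.1287, -0.9917)
n_4 = (+0.9988, -0.0480)
n_5 = (+0.9374, +0.3483)
  (0,1): δ = 73.73°  ·
  (0,2): δ = 41.92°  ✓
  (0,3): δ = 26.31°  ✓
  (0,4): δ = 106.16°  ·
  (0,5): δ = 129.30°  ·
  (1,2): δ = 148.19°  ·
  (1,3): δ = 79.96°  ·
  (1,4): δ = 0.11°  ✓
  (1,5): δ = 23.02°  ✓
  (2,3): δ = 111.77°  ·
  (2,4): δ = 31.91°  ✓
  (2,5): δ = 8.78°  ✓
  (3,4): δ = 100.14°  ·
  (3,5): δ = 77.01°  ·
  (4,5): δ = 156.87°  ·
antipodal pairs: 6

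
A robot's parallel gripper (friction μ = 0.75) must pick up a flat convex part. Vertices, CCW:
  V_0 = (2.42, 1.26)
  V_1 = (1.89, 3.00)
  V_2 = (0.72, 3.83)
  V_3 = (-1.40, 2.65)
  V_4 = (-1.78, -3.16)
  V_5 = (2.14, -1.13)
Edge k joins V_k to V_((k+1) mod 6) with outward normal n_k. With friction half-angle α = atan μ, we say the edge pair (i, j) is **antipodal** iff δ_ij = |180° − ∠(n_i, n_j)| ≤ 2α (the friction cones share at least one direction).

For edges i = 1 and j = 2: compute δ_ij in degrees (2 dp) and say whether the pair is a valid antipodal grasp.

α = atan 0.75 = 36.87°;  2α = 73.74°
edge 1: e_1 = (-1.17, +0.83);  n_1 = (+0.5786, +0.8156)
edge 2: e_2 = (-2.12, -1.18);  n_2 = (-0.4863, +0.8738)
∠(n_1, n_2) = 64.45°
δ = |180° − 64.45°| = 115.55°
115.55° > 2α = 73.74°  →  invalid

δ = 115.55°, invalid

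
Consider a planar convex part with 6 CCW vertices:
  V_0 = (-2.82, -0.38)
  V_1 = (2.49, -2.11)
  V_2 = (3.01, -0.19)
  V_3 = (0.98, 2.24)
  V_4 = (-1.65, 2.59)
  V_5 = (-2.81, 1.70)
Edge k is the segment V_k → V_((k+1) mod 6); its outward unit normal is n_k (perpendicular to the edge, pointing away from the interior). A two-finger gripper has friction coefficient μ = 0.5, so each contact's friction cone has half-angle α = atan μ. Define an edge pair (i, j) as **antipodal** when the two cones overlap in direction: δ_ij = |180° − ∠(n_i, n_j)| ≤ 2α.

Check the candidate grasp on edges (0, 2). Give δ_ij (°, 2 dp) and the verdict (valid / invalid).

δ = 32.08°, valid

α = atan 0.5 = 26.57°;  2α = 53.13°
edge 0: e_0 = (+5.31, -1.73);  n_0 = (-0.3098, -0.9508)
edge 2: e_2 = (-2.03, +2.43);  n_2 = (+0.7674, +0.6411)
∠(n_0, n_2) = 147.92°
δ = |180° − 147.92°| = 32.08°
32.08° ≤ 2α = 53.13°  →  valid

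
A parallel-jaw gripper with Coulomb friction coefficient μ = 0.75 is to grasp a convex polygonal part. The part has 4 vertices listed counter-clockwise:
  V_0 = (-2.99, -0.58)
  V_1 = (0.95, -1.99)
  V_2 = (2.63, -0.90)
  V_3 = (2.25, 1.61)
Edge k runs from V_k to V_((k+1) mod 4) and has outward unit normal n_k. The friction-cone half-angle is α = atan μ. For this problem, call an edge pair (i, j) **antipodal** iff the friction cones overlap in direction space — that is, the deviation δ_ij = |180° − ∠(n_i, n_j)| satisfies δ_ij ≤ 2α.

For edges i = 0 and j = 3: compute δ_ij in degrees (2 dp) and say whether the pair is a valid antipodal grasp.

α = atan 0.75 = 36.87°;  2α = 73.74°
edge 0: e_0 = (+3.94, -1.41);  n_0 = (-0.3369, -0.9415)
edge 3: e_3 = (-5.24, -2.19);  n_3 = (-0.3856, +0.9227)
∠(n_0, n_3) = 137.63°
δ = |180° − 137.63°| = 42.37°
42.37° ≤ 2α = 73.74°  →  valid

δ = 42.37°, valid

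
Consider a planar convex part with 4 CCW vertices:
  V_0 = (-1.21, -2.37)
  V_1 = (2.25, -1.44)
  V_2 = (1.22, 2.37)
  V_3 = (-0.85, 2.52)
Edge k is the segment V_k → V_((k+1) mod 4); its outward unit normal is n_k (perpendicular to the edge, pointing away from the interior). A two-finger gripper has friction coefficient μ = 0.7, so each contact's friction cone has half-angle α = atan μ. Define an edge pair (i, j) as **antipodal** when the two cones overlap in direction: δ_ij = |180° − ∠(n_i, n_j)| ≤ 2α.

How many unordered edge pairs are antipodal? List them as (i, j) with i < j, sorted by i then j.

count = 2; pairs: (0,2), (1,3)

α = atan 0.7 = 34.99°;  2α = 69.98°
n_0 = (+0.2596, -0.9657)
n_1 = (+0.9653, +0.2610)
n_2 = (+0.0723, +0.9974)
n_3 = (-0.9973, +0.0734)
  (0,1): δ = 89.92°  ·
  (0,2): δ = 19.19°  ✓
  (0,3): δ = 70.74°  ·
  (1,2): δ = 109.27°  ·
  (1,3): δ = 19.34°  ✓
  (2,3): δ = 90.07°  ·
antipodal pairs: 2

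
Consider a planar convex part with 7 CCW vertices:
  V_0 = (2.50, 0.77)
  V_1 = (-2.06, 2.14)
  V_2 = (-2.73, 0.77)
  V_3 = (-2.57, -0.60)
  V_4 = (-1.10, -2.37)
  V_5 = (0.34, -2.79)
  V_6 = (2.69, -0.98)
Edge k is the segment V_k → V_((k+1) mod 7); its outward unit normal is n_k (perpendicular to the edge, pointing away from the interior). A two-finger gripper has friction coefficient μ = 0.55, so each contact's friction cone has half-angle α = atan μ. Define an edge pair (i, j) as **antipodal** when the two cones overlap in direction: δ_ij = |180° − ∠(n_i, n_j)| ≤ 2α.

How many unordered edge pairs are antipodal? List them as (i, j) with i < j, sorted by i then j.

α = atan 0.55 = 28.81°;  2α = 57.62°
n_0 = (+0.2877, +0.9577)
n_1 = (-0.8983, +0.4393)
n_2 = (-0.9932, -0.1160)
n_3 = (-0.7693, -0.6389)
n_4 = (-0.2800, -0.9600)
n_5 = (+0.6102, -0.7922)
n_6 = (+0.9942, +0.1079)
  (0,1): δ = 99.34°  ·
  (0,2): δ = 66.62°  ·
  (0,3): δ = 33.57°  ✓
  (0,4): δ = 0.46°  ✓
  (0,5): δ = 54.33°  ✓
  (0,6): δ = 112.92°  ·
  (1,2): δ = 147.28°  ·
  (1,3): δ = 114.23°  ·
  (1,4): δ = 80.20°  ·
  (1,5): δ = 26.34°  ✓
  (1,6): δ = 32.26°  ✓
  (2,3): δ = 146.95°  ·
  (2,4): δ = 112.92°  ·
  (2,5): δ = 59.06°  ·
  (2,6): δ = 0.46°  ✓
  (3,4): δ = 145.97°  ·
  (3,5): δ = 92.11°  ·
  (3,6): δ = 33.51°  ✓
  (4,5): δ = 126.14°  ·
  (4,6): δ = 67.54°  ·
  (5,6): δ = 121.41°  ·
antipodal pairs: 7

count = 7; pairs: (0,3), (0,4), (0,5), (1,5), (1,6), (2,6), (3,6)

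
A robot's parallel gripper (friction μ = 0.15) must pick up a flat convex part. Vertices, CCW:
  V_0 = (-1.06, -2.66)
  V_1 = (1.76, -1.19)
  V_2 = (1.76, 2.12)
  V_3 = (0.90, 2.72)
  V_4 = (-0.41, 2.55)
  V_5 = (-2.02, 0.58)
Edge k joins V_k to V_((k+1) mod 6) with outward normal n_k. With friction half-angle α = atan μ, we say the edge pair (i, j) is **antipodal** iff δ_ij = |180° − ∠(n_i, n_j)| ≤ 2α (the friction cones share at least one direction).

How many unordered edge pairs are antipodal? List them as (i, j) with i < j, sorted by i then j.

α = atan 0.15 = 8.53°;  2α = 17.06°
n_0 = (+0.4622, -0.8868)
n_1 = (+1.0000, -0.0000)
n_2 = (+0.5722, +0.8201)
n_3 = (-0.1287, +0.9917)
n_4 = (-0.7743, +0.6328)
n_5 = (-0.9588, -0.2841)
  (0,1): δ = 117.53°  ·
  (0,2): δ = 62.43°  ·
  (0,3): δ = 20.14°  ·
  (0,4): δ = 23.21°  ·
  (0,5): δ = 78.97°  ·
  (1,2): δ = 124.90°  ·
  (1,3): δ = 82.61°  ·
  (1,4): δ = 39.26°  ·
  (1,5): δ = 16.50°  ✓
  (2,3): δ = 137.70°  ·
  (2,4): δ = 94.36°  ·
  (2,5): δ = 38.59°  ·
  (3,4): δ = 136.65°  ·
  (3,5): δ = 80.89°  ·
  (4,5): δ = 124.24°  ·
antipodal pairs: 1

count = 1; pairs: (1,5)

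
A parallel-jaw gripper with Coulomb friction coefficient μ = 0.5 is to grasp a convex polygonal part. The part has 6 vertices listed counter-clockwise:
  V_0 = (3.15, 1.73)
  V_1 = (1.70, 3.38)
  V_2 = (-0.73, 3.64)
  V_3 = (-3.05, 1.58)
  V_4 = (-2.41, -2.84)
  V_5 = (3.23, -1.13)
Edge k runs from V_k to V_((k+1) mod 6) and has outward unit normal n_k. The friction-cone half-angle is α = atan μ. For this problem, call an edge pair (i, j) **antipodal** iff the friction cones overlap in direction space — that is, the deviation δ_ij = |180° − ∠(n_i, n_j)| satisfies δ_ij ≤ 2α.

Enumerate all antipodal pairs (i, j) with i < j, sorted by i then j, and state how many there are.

α = atan 0.5 = 26.57°;  2α = 53.13°
n_0 = (+0.7512, +0.6601)
n_1 = (+0.1064, +0.9943)
n_2 = (-0.6640, +0.7478)
n_3 = (-0.9897, -0.1433)
n_4 = (+0.2901, -0.9570)
n_5 = (+0.9996, +0.0280)
  (0,1): δ = 137.42°  ·
  (0,2): δ = 89.71°  ·
  (0,3): δ = 33.07°  ✓
  (0,4): δ = 65.56°  ·
  (0,5): δ = 140.29°  ·
  (1,2): δ = 132.29°  ·
  (1,3): δ = 75.65°  ·
  (1,4): δ = 22.97°  ✓
  (1,5): δ = 97.71°  ·
  (2,3): δ = 123.36°  ·
  (2,4): δ = 24.74°  ✓
  (2,5): δ = 50.00°  ✓
  (3,4): δ = 81.37°  ·
  (3,5): δ = 6.64°  ✓
  (4,5): δ = 105.26°  ·
antipodal pairs: 5

count = 5; pairs: (0,3), (1,4), (2,4), (2,5), (3,5)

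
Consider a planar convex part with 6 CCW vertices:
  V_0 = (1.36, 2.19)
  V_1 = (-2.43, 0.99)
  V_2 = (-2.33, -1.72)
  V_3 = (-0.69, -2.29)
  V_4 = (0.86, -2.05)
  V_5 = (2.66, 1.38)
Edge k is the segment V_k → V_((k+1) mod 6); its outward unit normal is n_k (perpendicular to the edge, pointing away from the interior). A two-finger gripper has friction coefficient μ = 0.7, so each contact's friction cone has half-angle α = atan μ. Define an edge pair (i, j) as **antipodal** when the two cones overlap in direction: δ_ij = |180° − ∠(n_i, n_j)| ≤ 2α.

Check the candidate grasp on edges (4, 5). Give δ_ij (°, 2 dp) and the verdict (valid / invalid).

α = atan 0.7 = 34.99°;  2α = 69.98°
edge 4: e_4 = (+1.80, +3.43);  n_4 = (+0.8855, -0.4647)
edge 5: e_5 = (-1.30, +0.81);  n_5 = (+0.5288, +0.8487)
∠(n_4, n_5) = 85.76°
δ = |180° − 85.76°| = 94.24°
94.24° > 2α = 69.98°  →  invalid

δ = 94.24°, invalid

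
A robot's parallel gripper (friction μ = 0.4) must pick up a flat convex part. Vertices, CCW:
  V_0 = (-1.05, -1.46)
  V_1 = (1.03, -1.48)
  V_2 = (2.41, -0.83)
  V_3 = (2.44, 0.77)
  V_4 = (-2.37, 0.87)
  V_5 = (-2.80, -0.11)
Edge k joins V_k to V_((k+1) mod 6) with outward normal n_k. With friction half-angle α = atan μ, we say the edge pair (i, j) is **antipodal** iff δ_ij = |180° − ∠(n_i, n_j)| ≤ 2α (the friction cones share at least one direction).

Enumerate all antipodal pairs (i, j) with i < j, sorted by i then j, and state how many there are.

α = atan 0.4 = 21.80°;  2α = 43.60°
n_0 = (-0.0096, -1.0000)
n_1 = (+0.4261, -0.9047)
n_2 = (+0.9998, -0.0187)
n_3 = (+0.0208, +0.9998)
n_4 = (-0.9157, +0.4018)
n_5 = (-0.6108, -0.7918)
  (0,1): δ = 154.23°  ·
  (0,2): δ = 90.52°  ·
  (0,3): δ = 0.64°  ✓
  (0,4): δ = 66.86°  ·
  (0,5): δ = 142.90°  ·
  (1,2): δ = 116.30°  ·
  (1,3): δ = 26.41°  ✓
  (1,4): δ = 41.09°  ✓
  (1,5): δ = 117.13°  ·
  (2,3): δ = 90.12°  ·
  (2,4): δ = 22.62°  ✓
  (2,5): δ = 53.43°  ·
  (3,4): δ = 112.50°  ·
  (3,5): δ = 36.46°  ✓
  (4,5): δ = 103.96°  ·
antipodal pairs: 5

count = 5; pairs: (0,3), (1,3), (1,4), (2,4), (3,5)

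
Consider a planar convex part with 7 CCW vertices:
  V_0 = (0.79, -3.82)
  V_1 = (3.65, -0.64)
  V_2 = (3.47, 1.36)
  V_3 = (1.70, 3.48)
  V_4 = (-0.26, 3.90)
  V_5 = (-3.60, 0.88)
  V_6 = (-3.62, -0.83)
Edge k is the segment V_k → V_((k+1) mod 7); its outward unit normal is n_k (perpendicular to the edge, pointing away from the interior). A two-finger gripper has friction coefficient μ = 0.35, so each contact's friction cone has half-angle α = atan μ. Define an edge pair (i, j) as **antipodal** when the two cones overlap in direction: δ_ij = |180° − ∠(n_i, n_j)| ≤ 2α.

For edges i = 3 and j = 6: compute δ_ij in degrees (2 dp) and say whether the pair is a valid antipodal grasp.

δ = 22.04°, valid

α = atan 0.35 = 19.29°;  2α = 38.58°
edge 3: e_3 = (-1.96, +0.42);  n_3 = (+0.2095, +0.9778)
edge 6: e_6 = (+4.41, -2.99);  n_6 = (-0.5612, -0.8277)
∠(n_3, n_6) = 157.96°
δ = |180° − 157.96°| = 22.04°
22.04° ≤ 2α = 38.58°  →  valid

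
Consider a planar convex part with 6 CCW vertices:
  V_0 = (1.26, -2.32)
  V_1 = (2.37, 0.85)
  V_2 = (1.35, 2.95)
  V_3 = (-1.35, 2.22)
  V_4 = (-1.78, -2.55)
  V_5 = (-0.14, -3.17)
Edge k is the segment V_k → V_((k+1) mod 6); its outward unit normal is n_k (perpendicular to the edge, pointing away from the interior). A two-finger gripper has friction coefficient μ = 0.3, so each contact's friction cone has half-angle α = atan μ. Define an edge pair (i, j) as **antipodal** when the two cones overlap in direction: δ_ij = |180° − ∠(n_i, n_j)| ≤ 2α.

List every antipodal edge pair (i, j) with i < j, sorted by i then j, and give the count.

count = 3; pairs: (0,3), (1,3), (2,5)

α = atan 0.3 = 16.70°;  2α = 33.40°
n_0 = (+0.9438, -0.3305)
n_1 = (+0.8995, +0.4369)
n_2 = (-0.2610, +0.9653)
n_3 = (-0.9960, +0.0898)
n_4 = (-0.3536, -0.9354)
n_5 = (+0.5190, -0.8548)
  (0,1): δ = 134.80°  ·
  (0,2): δ = 55.57°  ·
  (0,3): δ = 14.15°  ✓
  (0,4): δ = 88.59°  ·
  (0,5): δ = 140.56°  ·
  (1,2): δ = 100.78°  ·
  (1,3): δ = 31.06°  ✓
  (1,4): δ = 43.38°  ·
  (1,5): δ = 95.36°  ·
  (2,3): δ = 110.28°  ·
  (2,4): δ = 35.84°  ·
  (2,5): δ = 16.13°  ✓
  (3,4): δ = 105.56°  ·
  (3,5): δ = 53.59°  ·
  (4,5): δ = 128.03°  ·
antipodal pairs: 3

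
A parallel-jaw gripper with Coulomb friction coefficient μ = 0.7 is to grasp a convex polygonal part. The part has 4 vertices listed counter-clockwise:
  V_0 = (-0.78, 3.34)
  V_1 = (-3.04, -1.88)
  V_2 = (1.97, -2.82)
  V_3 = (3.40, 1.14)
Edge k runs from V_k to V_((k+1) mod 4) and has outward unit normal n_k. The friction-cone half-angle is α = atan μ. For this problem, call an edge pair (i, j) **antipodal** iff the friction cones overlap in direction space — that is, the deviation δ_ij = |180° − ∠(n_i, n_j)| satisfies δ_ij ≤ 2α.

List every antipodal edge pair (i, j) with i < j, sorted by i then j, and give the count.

count = 2; pairs: (0,2), (1,3)

α = atan 0.7 = 34.99°;  2α = 69.98°
n_0 = (-0.9177, +0.3973)
n_1 = (-0.1844, -0.9828)
n_2 = (+0.9406, -0.3396)
n_3 = (+0.4657, +0.8849)
  (0,1): δ = 77.22°  ·
  (0,2): δ = 3.55°  ✓
  (0,3): δ = 85.65°  ·
  (1,2): δ = 99.23°  ·
  (1,3): δ = 17.13°  ✓
  (2,3): δ = 97.90°  ·
antipodal pairs: 2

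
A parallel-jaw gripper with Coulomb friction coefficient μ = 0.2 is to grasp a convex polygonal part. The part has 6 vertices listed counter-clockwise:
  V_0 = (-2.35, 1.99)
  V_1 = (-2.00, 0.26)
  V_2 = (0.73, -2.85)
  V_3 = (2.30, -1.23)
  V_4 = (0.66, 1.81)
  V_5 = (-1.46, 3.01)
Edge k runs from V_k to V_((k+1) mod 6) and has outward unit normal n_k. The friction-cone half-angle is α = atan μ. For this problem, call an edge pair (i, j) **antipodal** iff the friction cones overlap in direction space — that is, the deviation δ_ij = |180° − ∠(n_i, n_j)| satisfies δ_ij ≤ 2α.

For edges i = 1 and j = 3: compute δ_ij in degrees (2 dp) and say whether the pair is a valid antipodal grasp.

δ = 12.93°, valid

α = atan 0.2 = 11.31°;  2α = 22.62°
edge 1: e_1 = (+2.73, -3.11);  n_1 = (-0.7515, -0.6597)
edge 3: e_3 = (-1.64, +3.04);  n_3 = (+0.8801, +0.4748)
∠(n_1, n_3) = 167.07°
δ = |180° − 167.07°| = 12.93°
12.93° ≤ 2α = 22.62°  →  valid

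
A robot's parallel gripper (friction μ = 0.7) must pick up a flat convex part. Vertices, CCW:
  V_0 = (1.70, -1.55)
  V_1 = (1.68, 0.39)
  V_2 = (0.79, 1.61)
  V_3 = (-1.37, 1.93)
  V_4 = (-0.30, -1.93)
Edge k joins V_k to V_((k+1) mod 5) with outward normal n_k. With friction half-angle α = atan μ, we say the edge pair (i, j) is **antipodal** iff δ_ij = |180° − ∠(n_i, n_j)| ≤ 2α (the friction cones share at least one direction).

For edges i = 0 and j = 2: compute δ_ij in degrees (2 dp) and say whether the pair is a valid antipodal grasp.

α = atan 0.7 = 34.99°;  2α = 69.98°
edge 0: e_0 = (-0.02, +1.94);  n_0 = (+0.9999, +0.0103)
edge 2: e_2 = (-2.16, +0.32);  n_2 = (+0.1465, +0.9892)
∠(n_0, n_2) = 80.98°
δ = |180° − 80.98°| = 99.02°
99.02° > 2α = 69.98°  →  invalid

δ = 99.02°, invalid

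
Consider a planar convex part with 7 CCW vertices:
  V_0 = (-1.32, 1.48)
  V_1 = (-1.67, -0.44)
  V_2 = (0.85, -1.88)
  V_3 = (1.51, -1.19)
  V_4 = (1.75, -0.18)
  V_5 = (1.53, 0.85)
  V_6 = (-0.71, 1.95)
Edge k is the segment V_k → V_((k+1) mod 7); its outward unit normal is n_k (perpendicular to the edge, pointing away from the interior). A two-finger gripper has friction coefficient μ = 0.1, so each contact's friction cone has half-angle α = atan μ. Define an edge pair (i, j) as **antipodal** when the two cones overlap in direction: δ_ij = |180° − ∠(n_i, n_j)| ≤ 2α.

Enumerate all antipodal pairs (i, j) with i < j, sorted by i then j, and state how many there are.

α = atan 0.1 = 5.71°;  2α = 11.42°
n_0 = (-0.9838, +0.1793)
n_1 = (-0.4961, -0.8682)
n_2 = (+0.7226, -0.6912)
n_3 = (+0.9729, -0.2312)
n_4 = (+0.9779, +0.2089)
n_5 = (+0.4408, +0.8976)
n_6 = (-0.6103, +0.7921)
  (0,1): δ = 109.41°  ·
  (0,2): δ = 33.40°  ·
  (0,3): δ = 3.04°  ✓
  (0,4): δ = 22.39°  ·
  (0,5): δ = 74.18°  ·
  (0,6): δ = 137.95°  ·
  (1,2): δ = 103.98°  ·
  (1,3): δ = 73.62°  ·
  (1,4): δ = 48.20°  ·
  (1,5): δ = 3.59°  ✓
  (1,6): δ = 67.36°  ·
  (2,3): δ = 149.64°  ·
  (2,4): δ = 124.22°  ·
  (2,5): δ = 72.43°  ·
  (2,6): δ = 8.66°  ✓
  (3,4): δ = 154.58°  ·
  (3,5): δ = 102.79°  ·
  (3,6): δ = 39.02°  ·
  (4,5): δ = 128.21°  ·
  (4,6): δ = 64.44°  ·
  (5,6): δ = 116.23°  ·
antipodal pairs: 3

count = 3; pairs: (0,3), (1,5), (2,6)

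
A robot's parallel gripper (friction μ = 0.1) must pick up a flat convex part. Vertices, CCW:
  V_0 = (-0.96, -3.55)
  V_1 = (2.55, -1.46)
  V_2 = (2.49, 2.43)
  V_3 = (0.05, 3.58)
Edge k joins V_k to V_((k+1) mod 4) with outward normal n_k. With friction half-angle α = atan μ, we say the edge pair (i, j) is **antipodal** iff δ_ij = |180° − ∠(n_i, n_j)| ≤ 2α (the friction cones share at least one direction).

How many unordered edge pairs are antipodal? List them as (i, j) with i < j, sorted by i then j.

count = 1; pairs: (1,3)

α = atan 0.1 = 5.71°;  2α = 11.42°
n_0 = (+0.5116, -0.8592)
n_1 = (+0.9999, +0.0154)
n_2 = (+0.4263, +0.9046)
n_3 = (-0.9901, +0.1403)
  (0,1): δ = 119.89°  ·
  (0,2): δ = 56.01°  ·
  (0,3): δ = 51.17°  ·
  (1,2): δ = 116.12°  ·
  (1,3): δ = 8.95°  ✓
  (2,3): δ = 72.83°  ·
antipodal pairs: 1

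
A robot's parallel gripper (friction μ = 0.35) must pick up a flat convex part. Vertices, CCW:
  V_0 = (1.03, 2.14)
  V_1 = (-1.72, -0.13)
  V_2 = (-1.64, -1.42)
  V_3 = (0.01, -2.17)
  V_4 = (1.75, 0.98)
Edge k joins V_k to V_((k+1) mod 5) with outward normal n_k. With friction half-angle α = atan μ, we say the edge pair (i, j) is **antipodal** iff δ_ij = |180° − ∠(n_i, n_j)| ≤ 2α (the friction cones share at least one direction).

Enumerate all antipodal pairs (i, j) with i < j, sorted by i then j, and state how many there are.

count = 4; pairs: (0,3), (1,3), (1,4), (2,4)

α = atan 0.35 = 19.29°;  2α = 38.58°
n_0 = (-0.6366, +0.7712)
n_1 = (-0.9981, -0.0619)
n_2 = (-0.4138, -0.9104)
n_3 = (+0.8753, -0.4835)
n_4 = (+0.8496, +0.5274)
  (0,1): δ = 125.99°  ·
  (0,2): δ = 63.98°  ·
  (0,3): δ = 21.55°  ✓
  (0,4): δ = 82.29°  ·
  (1,2): δ = 117.99°  ·
  (1,3): δ = 32.46°  ✓
  (1,4): δ = 28.28°  ✓
  (2,3): δ = 94.47°  ·
  (2,4): δ = 33.73°  ✓
  (3,4): δ = 119.26°  ·
antipodal pairs: 4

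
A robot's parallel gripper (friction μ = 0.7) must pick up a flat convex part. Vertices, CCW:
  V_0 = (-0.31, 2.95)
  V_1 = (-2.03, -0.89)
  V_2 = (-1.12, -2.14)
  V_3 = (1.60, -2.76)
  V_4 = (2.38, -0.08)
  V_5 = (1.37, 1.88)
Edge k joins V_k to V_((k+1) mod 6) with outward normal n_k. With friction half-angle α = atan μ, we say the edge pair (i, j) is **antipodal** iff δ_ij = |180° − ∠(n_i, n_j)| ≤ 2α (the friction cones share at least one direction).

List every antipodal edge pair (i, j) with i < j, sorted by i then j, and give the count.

α = atan 0.7 = 34.99°;  2α = 69.98°
n_0 = (-0.9126, +0.4088)
n_1 = (-0.8085, -0.5886)
n_2 = (-0.2222, -0.9750)
n_3 = (+0.9602, -0.2794)
n_4 = (+0.8889, +0.4581)
n_5 = (+0.5372, +0.8435)
  (0,1): δ = 119.82°  ·
  (0,2): δ = 78.71°  ·
  (0,3): δ = 7.90°  ✓
  (0,4): δ = 51.39°  ✓
  (0,5): δ = 81.64°  ·
  (1,2): δ = 138.90°  ·
  (1,3): δ = 52.28°  ✓
  (1,4): δ = 8.79°  ✓
  (1,5): δ = 21.45°  ✓
  (2,3): δ = 93.39°  ·
  (2,4): δ = 49.90°  ✓
  (2,5): δ = 19.65°  ✓
  (3,4): δ = 136.51°  ·
  (3,5): δ = 106.27°  ·
  (4,5): δ = 149.76°  ·
antipodal pairs: 7

count = 7; pairs: (0,3), (0,4), (1,3), (1,4), (1,5), (2,4), (2,5)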